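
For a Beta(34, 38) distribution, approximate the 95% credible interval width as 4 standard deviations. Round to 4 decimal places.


Variance of Beta(a,b) = ab / ((a+b)^2 * (a+b+1))
= 34*38 / ((72)^2 * 73)
= 0.0034
SD = sqrt(0.0034) = 0.0584
Width = 4 * SD = 0.2337

0.2337


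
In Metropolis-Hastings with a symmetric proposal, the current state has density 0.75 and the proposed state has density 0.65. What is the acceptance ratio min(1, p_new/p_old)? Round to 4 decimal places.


Ratio = p_new / p_old = 0.65 / 0.75 = 0.8667
Acceptance = min(1, 0.8667) = 0.8667

0.8667


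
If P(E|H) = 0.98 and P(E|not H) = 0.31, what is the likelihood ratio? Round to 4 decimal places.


Likelihood ratio = P(E|H) / P(E|not H)
= 0.98 / 0.31
= 3.1613

3.1613


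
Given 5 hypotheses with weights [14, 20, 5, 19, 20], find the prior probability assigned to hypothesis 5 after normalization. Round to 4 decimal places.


To normalize, divide each weight by the sum of all weights.
Sum = 78
Prior(H5) = 20/78 = 0.2564

0.2564


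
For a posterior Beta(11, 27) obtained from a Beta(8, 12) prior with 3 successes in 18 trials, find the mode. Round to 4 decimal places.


Mode = (alpha - 1) / (alpha + beta - 2)
= 10 / 36
= 0.2778

0.2778


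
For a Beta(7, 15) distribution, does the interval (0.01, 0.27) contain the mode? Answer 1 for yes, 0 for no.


Mode of Beta(a,b) = (a-1)/(a+b-2)
= (7-1)/(7+15-2) = 0.3
Check: 0.01 <= 0.3 <= 0.27?
Result: 0

0


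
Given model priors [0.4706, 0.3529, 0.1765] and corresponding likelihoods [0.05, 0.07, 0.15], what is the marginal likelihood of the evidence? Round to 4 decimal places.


P(E) = sum_i P(M_i) P(E|M_i)
= 0.0235 + 0.0247 + 0.0265
= 0.0747

0.0747


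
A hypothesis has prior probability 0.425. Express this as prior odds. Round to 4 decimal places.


Odds = P(H) / P(not H) = 0.425 / 0.575
= 0.7391

0.7391


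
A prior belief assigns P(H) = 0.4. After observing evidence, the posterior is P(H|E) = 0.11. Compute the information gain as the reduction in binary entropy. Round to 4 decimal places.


H(prior) = -0.4*log2(0.4) - 0.6*log2(0.6)
= 0.971
H(post) = -0.11*log2(0.11) - 0.89*log2(0.89)
= 0.4999
IG = 0.971 - 0.4999 = 0.471

0.471


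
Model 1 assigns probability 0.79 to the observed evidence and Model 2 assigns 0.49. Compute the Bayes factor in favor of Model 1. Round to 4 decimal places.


BF = P(data|M1) / P(data|M2)
= 0.79 / 0.49 = 1.6122

1.6122


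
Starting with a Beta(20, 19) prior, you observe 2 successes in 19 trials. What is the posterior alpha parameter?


For a Beta-Binomial conjugate model:
Posterior alpha = prior alpha + number of successes
= 20 + 2 = 22

22


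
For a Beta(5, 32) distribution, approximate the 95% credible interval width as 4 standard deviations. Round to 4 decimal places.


Variance of Beta(a,b) = ab / ((a+b)^2 * (a+b+1))
= 5*32 / ((37)^2 * 38)
= 0.0031
SD = sqrt(0.0031) = 0.0555
Width = 4 * SD = 0.2218

0.2218


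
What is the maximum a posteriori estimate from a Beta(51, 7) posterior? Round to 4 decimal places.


The MAP estimate equals the mode of the distribution.
Mode of Beta(a,b) = (a-1)/(a+b-2)
= 50/56
= 0.8929

0.8929


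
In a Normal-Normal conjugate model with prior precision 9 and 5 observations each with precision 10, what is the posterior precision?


Posterior precision = prior precision + n * observation precision
= 9 + 5 * 10
= 9 + 50 = 59

59


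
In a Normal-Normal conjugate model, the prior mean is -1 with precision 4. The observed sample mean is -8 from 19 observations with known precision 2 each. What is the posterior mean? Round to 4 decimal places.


Posterior precision = tau0 + n*tau = 4 + 19*2 = 42
Posterior mean = (tau0*mu0 + n*tau*xbar) / posterior_precision
= (4*-1 + 19*2*-8) / 42
= -308 / 42 = -7.3333

-7.3333


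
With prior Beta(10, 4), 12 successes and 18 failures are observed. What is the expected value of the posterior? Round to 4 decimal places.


Posterior = Beta(22, 22)
E[theta] = alpha/(alpha+beta)
= 22/44 = 0.5

0.5


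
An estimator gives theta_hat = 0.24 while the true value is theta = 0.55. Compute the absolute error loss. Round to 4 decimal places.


The absolute error loss is |theta_hat - theta|
= |0.24 - 0.55|
= 0.31

0.31


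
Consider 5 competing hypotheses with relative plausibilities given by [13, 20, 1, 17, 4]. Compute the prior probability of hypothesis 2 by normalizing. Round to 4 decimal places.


Sum of weights = 13 + 20 + 1 + 17 + 4 = 55
Normalized prior for H2 = 20 / 55
= 0.3636

0.3636


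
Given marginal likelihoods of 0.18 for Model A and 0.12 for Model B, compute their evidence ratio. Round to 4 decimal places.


Ratio = ML(A) / ML(B) = 0.18/0.12
= 1.5

1.5


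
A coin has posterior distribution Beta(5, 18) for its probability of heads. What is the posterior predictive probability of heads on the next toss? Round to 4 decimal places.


Posterior predictive = E[theta] = alpha/(alpha+beta)
= 5/23
= 0.2174

0.2174


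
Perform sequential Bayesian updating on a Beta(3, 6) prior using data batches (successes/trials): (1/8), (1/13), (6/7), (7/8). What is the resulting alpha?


Accumulate successes: 15
Posterior alpha = prior alpha + sum of successes
= 3 + 15 = 18

18


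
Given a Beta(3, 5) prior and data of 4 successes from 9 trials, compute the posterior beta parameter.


Number of failures = 9 - 4 = 5
Posterior beta = 5 + 5 = 10

10


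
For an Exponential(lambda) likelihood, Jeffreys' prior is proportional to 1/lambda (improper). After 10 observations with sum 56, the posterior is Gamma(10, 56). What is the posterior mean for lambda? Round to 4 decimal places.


Posterior = Gamma(n, sum_x) = Gamma(10, 56)
Posterior mean = shape/rate = 10/56
= 0.1786

0.1786


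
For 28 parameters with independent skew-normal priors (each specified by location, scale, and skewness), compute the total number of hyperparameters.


A skew-normal prior has 3 hyperparameters per parameter.
Total = 28 * 3 = 84

84


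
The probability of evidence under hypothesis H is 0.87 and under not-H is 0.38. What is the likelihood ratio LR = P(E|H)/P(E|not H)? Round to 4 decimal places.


LR = 0.87 / 0.38
= 2.2895

2.2895


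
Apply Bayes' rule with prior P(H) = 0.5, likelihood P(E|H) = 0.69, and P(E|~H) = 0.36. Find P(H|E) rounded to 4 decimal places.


Step 1: Compute marginal P(E) = P(E|H)P(H) + P(E|~H)P(~H)
= 0.69*0.5 + 0.36*0.5 = 0.525
Step 2: P(H|E) = P(E|H)P(H)/P(E) = 0.345/0.525
= 0.6571

0.6571


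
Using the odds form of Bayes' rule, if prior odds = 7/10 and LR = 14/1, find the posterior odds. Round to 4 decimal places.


Bayes' rule in odds form: posterior odds = prior odds * LR
= (7 * 14) / (10 * 1)
= 98/10 = 9.8

9.8


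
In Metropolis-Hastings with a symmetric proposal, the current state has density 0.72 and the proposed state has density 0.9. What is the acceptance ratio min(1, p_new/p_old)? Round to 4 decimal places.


Ratio = p_new / p_old = 0.9 / 0.72 = 1.25
Acceptance = min(1, 1.25) = 1.0

1.0


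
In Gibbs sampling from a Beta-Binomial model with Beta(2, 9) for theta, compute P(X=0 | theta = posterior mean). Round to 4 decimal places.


Posterior mean = alpha/(alpha+beta) = 2/11 = 0.1818
P(X=0|theta=mean) = 1 - theta = 0.8182

0.8182


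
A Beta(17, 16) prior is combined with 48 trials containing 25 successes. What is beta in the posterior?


In conjugate updating:
beta_posterior = beta_prior + (n - k)
= 16 + (48 - 25)
= 16 + 23 = 39

39


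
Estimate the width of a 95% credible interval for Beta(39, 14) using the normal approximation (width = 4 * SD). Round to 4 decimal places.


For Beta(a,b): Var = ab/((a+b)^2(a+b+1))
Var = 0.0036, SD = 0.06
Approximate 95% CI width = 4 * 0.06 = 0.24

0.24


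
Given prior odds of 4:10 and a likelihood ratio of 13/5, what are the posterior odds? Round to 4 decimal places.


Posterior odds = prior odds * LR
Prior odds = 4/10 = 0.4
LR = 13/5 = 2.6
Posterior odds = 0.4 * 2.6 = 1.04

1.04


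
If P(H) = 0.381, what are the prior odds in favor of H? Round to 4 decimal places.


Prior odds = P(H) / (1 - P(H))
= 0.381 / 0.619
= 0.6155

0.6155


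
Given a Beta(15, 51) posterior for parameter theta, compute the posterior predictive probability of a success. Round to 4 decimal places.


For a Beta-Bernoulli model, the predictive probability is the mean:
P(success) = 15/(15+51) = 15/66 = 0.2273

0.2273


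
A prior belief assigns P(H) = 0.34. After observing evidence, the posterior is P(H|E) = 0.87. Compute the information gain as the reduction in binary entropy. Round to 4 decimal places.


H(prior) = -0.34*log2(0.34) - 0.66*log2(0.66)
= 0.9248
H(post) = -0.87*log2(0.87) - 0.13*log2(0.13)
= 0.5574
IG = 0.9248 - 0.5574 = 0.3674

0.3674


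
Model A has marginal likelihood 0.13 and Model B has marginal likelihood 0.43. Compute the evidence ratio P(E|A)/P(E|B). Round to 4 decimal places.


Evidence ratio = P(E|A) / P(E|B)
= 0.13 / 0.43
= 0.3023

0.3023


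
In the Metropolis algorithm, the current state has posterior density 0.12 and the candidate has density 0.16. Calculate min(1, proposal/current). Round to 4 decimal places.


Ratio = 0.16/0.12 = 1.3333
Acceptance probability = min(1, 1.3333)
= 1.0

1.0


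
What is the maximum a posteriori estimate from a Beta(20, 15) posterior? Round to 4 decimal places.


The MAP estimate equals the mode of the distribution.
Mode of Beta(a,b) = (a-1)/(a+b-2)
= 19/33
= 0.5758

0.5758


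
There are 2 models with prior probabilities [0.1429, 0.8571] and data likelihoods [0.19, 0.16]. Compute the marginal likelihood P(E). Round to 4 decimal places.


P(E) = sum over models of P(M_i) * P(E|M_i)
= 0.1429*0.19 + 0.8571*0.16
= 0.1643

0.1643


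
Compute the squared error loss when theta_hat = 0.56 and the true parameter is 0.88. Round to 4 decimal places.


L = (theta_hat - theta_true)^2
= (0.56 - 0.88)^2
= -0.32^2 = 0.1024

0.1024


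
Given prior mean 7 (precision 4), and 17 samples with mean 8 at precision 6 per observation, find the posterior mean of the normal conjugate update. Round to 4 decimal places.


The posterior mean is a precision-weighted average of prior and data.
Post. prec. = 4 + 102 = 106
Post. mean = (28 + 816)/106 = 844/106 = 7.9623

7.9623


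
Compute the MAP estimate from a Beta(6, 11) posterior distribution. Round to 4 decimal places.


MAP = mode of Beta distribution
= (alpha - 1)/(alpha + beta - 2)
= (6-1)/(6+11-2)
= 5/15 = 0.3333

0.3333


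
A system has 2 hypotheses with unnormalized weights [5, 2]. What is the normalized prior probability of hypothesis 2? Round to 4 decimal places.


The normalized prior is the weight divided by the total.
Total weight = 7
P(H2) = 2 / 7 = 0.2857

0.2857


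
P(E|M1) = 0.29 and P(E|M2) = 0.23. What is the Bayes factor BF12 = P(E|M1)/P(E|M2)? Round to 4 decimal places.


Bayes factor BF12 = P(E|M1) / P(E|M2)
= 0.29 / 0.23
= 1.2609

1.2609


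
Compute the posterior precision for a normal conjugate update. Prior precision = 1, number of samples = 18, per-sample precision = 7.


tau_post = tau_0 + n * tau
= 1 + 18 * 7 = 127

127


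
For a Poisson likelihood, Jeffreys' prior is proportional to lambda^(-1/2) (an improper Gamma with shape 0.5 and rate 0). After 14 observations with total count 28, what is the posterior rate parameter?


Jeffreys' prior for Poisson is proportional to lambda^(-1/2).
Posterior is Gamma(0.5 + S, 0 + n) = Gamma(0.5 + 28, 14).
Posterior rate = 0 + n = 14

14.0


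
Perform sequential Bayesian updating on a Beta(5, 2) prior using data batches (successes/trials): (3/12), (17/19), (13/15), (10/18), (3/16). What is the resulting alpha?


Accumulate successes: 46
Posterior alpha = prior alpha + sum of successes
= 5 + 46 = 51

51


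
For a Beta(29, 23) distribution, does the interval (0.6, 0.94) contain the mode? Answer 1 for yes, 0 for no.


Mode of Beta(a,b) = (a-1)/(a+b-2)
= (29-1)/(29+23-2) = 0.56
Check: 0.6 <= 0.56 <= 0.94?
Result: 0

0


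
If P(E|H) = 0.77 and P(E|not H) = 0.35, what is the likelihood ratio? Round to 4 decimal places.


Likelihood ratio = P(E|H) / P(E|not H)
= 0.77 / 0.35
= 2.2

2.2


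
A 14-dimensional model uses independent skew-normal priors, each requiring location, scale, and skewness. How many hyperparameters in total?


Per parameter: 3 (location, scale, and skewness).
Total = 14 * 3 = 42

42


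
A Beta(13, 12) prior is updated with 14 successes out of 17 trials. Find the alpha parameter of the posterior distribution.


In the Beta-Binomial conjugate update:
alpha_post = alpha_prior + successes
= 13 + 14
= 27

27


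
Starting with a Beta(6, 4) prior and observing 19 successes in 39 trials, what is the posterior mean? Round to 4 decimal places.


Posterior parameters: alpha = 6 + 19 = 25
beta = 4 + 20 = 24
Posterior mean = alpha / (alpha + beta) = 25 / 49
= 0.5102

0.5102


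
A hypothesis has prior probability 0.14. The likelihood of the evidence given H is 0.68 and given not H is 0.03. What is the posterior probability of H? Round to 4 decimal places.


Using Bayes' theorem:
P(E) = 0.14 * 0.68 + 0.86 * 0.03
P(E) = 0.121
P(H|E) = (0.14 * 0.68) / 0.121 = 0.7868

0.7868


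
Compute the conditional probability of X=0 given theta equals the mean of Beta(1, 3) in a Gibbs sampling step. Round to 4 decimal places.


Mean of Beta(1, 3) = 0.25
P(X=0 | theta=0.25) = 0.75

0.75


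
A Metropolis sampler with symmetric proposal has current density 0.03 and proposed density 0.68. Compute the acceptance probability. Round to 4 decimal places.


For symmetric proposals, acceptance = min(1, pi(x*)/pi(x))
= min(1, 0.68/0.03)
= min(1, 22.6667) = 1.0

1.0


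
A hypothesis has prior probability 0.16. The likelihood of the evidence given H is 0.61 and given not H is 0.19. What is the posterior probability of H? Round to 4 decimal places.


Using Bayes' theorem:
P(E) = 0.16 * 0.61 + 0.84 * 0.19
P(E) = 0.2572
P(H|E) = (0.16 * 0.61) / 0.2572 = 0.3795

0.3795


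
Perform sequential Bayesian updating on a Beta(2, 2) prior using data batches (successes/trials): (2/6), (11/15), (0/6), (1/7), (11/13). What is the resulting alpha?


Accumulate successes: 25
Posterior alpha = prior alpha + sum of successes
= 2 + 25 = 27

27


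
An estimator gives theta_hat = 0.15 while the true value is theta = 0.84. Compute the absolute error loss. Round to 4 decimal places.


The absolute error loss is |theta_hat - theta|
= |0.15 - 0.84|
= 0.69

0.69


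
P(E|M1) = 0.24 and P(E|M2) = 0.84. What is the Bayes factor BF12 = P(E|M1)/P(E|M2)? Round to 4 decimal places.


Bayes factor BF12 = P(E|M1) / P(E|M2)
= 0.24 / 0.84
= 0.2857

0.2857


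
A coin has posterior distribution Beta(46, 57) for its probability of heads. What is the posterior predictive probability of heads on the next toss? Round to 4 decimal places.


Posterior predictive = E[theta] = alpha/(alpha+beta)
= 46/103
= 0.4466

0.4466


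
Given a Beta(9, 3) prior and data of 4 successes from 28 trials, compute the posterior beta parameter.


Number of failures = 28 - 4 = 24
Posterior beta = 3 + 24 = 27

27


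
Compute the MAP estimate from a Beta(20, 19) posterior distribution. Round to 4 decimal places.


MAP = mode of Beta distribution
= (alpha - 1)/(alpha + beta - 2)
= (20-1)/(20+19-2)
= 19/37 = 0.5135

0.5135


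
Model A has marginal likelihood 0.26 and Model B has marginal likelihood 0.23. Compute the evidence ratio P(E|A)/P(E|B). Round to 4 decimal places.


Evidence ratio = P(E|A) / P(E|B)
= 0.26 / 0.23
= 1.1304

1.1304


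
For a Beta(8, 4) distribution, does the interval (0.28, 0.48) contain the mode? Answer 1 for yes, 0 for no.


Mode of Beta(a,b) = (a-1)/(a+b-2)
= (8-1)/(8+4-2) = 0.7
Check: 0.28 <= 0.7 <= 0.48?
Result: 0

0


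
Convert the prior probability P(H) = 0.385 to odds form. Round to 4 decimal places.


P(not H) = 1 - 0.385 = 0.615
Odds = 0.385 / 0.615 = 0.626

0.626


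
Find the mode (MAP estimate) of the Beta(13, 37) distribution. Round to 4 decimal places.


For Beta(a,b) with a,b > 1:
Mode = (a-1)/(a+b-2) = (13-1)/(50-2)
= 12/48 = 0.25

0.25


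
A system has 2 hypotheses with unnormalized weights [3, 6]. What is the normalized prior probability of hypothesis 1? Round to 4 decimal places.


The normalized prior is the weight divided by the total.
Total weight = 9
P(H1) = 3 / 9 = 0.3333

0.3333


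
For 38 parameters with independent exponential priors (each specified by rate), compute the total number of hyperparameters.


A exponential prior has 1 hyperparameter per parameter.
Total = 38 * 1 = 38

38


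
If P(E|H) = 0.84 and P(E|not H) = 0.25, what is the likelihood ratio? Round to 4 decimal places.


Likelihood ratio = P(E|H) / P(E|not H)
= 0.84 / 0.25
= 3.36

3.36


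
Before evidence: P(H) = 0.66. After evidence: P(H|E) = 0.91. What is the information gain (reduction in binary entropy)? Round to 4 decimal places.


Prior entropy = 0.9248
Posterior entropy = 0.4365
Information gain = 0.9248 - 0.4365 = 0.4883

0.4883


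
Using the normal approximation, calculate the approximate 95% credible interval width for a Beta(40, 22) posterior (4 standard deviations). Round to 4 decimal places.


Var(Beta) = 40*22/(62^2 * 63) = 0.0036
SD = 0.0603
Width ~ 4*SD = 0.2411

0.2411


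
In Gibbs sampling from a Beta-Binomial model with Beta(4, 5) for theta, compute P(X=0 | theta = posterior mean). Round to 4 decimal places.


Posterior mean = alpha/(alpha+beta) = 4/9 = 0.4444
P(X=0|theta=mean) = 1 - theta = 0.5556

0.5556


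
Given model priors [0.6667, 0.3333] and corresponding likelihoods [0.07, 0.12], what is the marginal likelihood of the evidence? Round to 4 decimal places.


P(E) = sum_i P(M_i) P(E|M_i)
= 0.0467 + 0.04
= 0.0867

0.0867


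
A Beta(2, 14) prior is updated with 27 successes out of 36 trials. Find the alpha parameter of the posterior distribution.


In the Beta-Binomial conjugate update:
alpha_post = alpha_prior + successes
= 2 + 27
= 29

29


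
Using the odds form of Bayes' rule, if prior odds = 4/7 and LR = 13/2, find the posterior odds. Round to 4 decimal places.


Bayes' rule in odds form: posterior odds = prior odds * LR
= (4 * 13) / (7 * 2)
= 52/14 = 3.7143

3.7143


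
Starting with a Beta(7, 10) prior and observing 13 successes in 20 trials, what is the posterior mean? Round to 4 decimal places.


Posterior parameters: alpha = 7 + 13 = 20
beta = 10 + 7 = 17
Posterior mean = alpha / (alpha + beta) = 20 / 37
= 0.5405

0.5405


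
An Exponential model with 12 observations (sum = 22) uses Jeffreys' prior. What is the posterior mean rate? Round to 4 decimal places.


Posterior Gamma(12, 22)
E[lambda] = 12/22 = 0.5455

0.5455


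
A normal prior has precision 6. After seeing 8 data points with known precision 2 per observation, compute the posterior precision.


In the conjugate normal model, precisions add:
tau_posterior = tau_prior + n * tau_data
= 6 + 8*2 = 22

22


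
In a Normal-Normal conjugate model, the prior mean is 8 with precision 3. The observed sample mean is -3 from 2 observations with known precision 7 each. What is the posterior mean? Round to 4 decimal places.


Posterior precision = tau0 + n*tau = 3 + 2*7 = 17
Posterior mean = (tau0*mu0 + n*tau*xbar) / posterior_precision
= (3*8 + 2*7*-3) / 17
= -18 / 17 = -1.0588

-1.0588


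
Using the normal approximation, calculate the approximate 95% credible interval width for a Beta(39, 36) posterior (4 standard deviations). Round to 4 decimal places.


Var(Beta) = 39*36/(75^2 * 76) = 0.0033
SD = 0.0573
Width ~ 4*SD = 0.2292

0.2292


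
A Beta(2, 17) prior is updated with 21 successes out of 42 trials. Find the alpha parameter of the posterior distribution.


In the Beta-Binomial conjugate update:
alpha_post = alpha_prior + successes
= 2 + 21
= 23

23


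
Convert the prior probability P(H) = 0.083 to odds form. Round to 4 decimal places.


P(not H) = 1 - 0.083 = 0.917
Odds = 0.083 / 0.917 = 0.0905

0.0905


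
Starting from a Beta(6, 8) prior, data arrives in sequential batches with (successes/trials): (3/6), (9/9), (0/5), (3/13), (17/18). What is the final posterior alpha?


In sequential Bayesian updating, we sum all successes.
Total successes = 32
Final alpha = 6 + 32 = 38

38


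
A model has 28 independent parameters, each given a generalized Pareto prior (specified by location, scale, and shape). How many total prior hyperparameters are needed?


Each generalized Pareto prior needs 3 hyperparameters (location, scale, and shape).
Total = 3 * 28 = 84

84


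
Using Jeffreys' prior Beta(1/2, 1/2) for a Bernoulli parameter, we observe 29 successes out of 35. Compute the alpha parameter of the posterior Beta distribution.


Conjugate update: Beta(0.5 + k, 0.5 + n - k).
k = 29, n - k = 6
Posterior alpha = 0.5 + k = 0.5 + 29 = 29.5

29.5


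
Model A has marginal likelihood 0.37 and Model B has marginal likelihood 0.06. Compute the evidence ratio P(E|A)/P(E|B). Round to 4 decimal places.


Evidence ratio = P(E|A) / P(E|B)
= 0.37 / 0.06
= 6.1667

6.1667


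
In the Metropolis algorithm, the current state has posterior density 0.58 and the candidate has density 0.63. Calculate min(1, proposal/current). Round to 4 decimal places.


Ratio = 0.63/0.58 = 1.0862
Acceptance probability = min(1, 1.0862)
= 1.0

1.0


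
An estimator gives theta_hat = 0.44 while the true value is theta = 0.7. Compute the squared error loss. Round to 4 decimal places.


The squared error loss is (theta_hat - theta)^2
= (0.44 - 0.7)^2
= (-0.26)^2 = 0.0676

0.0676


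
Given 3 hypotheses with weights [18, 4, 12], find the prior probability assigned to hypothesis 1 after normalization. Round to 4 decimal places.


To normalize, divide each weight by the sum of all weights.
Sum = 34
Prior(H1) = 18/34 = 0.5294

0.5294


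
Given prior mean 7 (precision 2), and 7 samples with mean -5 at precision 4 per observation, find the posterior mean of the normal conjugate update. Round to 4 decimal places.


The posterior mean is a precision-weighted average of prior and data.
Post. prec. = 2 + 28 = 30
Post. mean = (14 + -140)/30 = -126/30 = -4.2

-4.2


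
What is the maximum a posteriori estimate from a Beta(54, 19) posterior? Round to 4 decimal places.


The MAP estimate equals the mode of the distribution.
Mode of Beta(a,b) = (a-1)/(a+b-2)
= 53/71
= 0.7465

0.7465


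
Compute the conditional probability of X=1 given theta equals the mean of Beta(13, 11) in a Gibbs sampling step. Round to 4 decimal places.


Mean of Beta(13, 11) = 0.5417
P(X=1 | theta=0.5417) = 0.5417

0.5417


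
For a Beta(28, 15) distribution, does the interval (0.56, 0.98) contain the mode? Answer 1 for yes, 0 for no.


Mode of Beta(a,b) = (a-1)/(a+b-2)
= (28-1)/(28+15-2) = 0.6585
Check: 0.56 <= 0.6585 <= 0.98?
Result: 1

1


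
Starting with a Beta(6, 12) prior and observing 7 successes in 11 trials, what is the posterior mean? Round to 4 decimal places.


Posterior parameters: alpha = 6 + 7 = 13
beta = 12 + 4 = 16
Posterior mean = alpha / (alpha + beta) = 13 / 29
= 0.4483

0.4483


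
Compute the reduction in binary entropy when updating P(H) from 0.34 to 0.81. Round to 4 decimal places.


H_before = -p*log2(p) - (1-p)*log2(1-p) for p=0.34: 0.9248
H_after for p=0.81: 0.7015
Reduction = 0.9248 - 0.7015 = 0.2233

0.2233


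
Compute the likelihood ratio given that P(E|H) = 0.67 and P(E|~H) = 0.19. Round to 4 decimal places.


LR = P(E|H) / P(E|~H)
= 0.67 / 0.19 = 3.5263

3.5263


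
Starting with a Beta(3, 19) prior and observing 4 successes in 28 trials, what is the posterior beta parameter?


Posterior beta = prior beta + failures
Failures = 28 - 4 = 24
beta_post = 19 + 24 = 43

43


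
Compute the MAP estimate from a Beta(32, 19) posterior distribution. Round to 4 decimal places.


MAP = mode of Beta distribution
= (alpha - 1)/(alpha + beta - 2)
= (32-1)/(32+19-2)
= 31/49 = 0.6327

0.6327


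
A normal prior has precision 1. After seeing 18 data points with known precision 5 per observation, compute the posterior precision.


In the conjugate normal model, precisions add:
tau_posterior = tau_prior + n * tau_data
= 1 + 18*5 = 91

91


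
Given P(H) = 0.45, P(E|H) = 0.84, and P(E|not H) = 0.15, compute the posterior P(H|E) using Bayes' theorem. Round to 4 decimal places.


By Bayes' theorem: P(H|E) = P(E|H)*P(H) / P(E)
P(E) = P(E|H)*P(H) + P(E|not H)*P(not H)
P(E) = 0.84*0.45 + 0.15*0.55 = 0.4605
P(H|E) = 0.84*0.45 / 0.4605 = 0.8208

0.8208


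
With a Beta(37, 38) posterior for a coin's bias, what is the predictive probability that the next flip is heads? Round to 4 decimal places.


The predictive probability equals the posterior mean.
P(next = heads) = alpha / (alpha + beta)
= 37 / 75 = 0.4933

0.4933


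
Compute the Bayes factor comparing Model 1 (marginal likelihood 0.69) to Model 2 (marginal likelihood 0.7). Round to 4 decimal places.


BF12 = marginal likelihood of M1 / marginal likelihood of M2
= 0.69/0.7
= 0.9857

0.9857


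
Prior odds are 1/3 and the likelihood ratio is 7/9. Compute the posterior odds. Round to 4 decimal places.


Posterior odds = prior odds * likelihood ratio
= (1/3) * (7/9)
= 7 / 27
= 0.2593

0.2593


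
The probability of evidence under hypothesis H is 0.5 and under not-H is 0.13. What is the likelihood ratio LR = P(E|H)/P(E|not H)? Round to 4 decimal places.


LR = 0.5 / 0.13
= 3.8462

3.8462


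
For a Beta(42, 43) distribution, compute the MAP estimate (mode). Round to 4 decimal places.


MAP = mode = (a-1)/(a+b-2)
= (42-1)/(42+43-2)
= 41/83 = 0.494

0.494


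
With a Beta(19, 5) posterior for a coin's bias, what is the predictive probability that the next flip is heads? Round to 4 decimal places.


The predictive probability equals the posterior mean.
P(next = heads) = alpha / (alpha + beta)
= 19 / 24 = 0.7917

0.7917


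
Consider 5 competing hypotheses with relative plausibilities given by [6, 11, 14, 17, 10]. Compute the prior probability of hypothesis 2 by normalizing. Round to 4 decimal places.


Sum of weights = 6 + 11 + 14 + 17 + 10 = 58
Normalized prior for H2 = 11 / 58
= 0.1897

0.1897


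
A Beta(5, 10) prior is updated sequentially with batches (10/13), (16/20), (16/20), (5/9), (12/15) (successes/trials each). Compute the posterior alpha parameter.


Sequential conjugate updating is equivalent to a single batch update.
Total successes across all batches = 59
alpha_posterior = alpha_prior + total_successes = 5 + 59
= 64

64


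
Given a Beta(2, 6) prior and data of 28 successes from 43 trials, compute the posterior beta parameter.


Number of failures = 43 - 28 = 15
Posterior beta = 6 + 15 = 21

21


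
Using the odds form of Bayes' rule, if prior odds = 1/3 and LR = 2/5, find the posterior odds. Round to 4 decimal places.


Bayes' rule in odds form: posterior odds = prior odds * LR
= (1 * 2) / (3 * 5)
= 2/15 = 0.1333

0.1333


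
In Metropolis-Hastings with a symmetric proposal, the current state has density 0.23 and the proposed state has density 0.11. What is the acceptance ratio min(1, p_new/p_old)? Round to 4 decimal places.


Ratio = p_new / p_old = 0.11 / 0.23 = 0.4783
Acceptance = min(1, 0.4783) = 0.4783

0.4783


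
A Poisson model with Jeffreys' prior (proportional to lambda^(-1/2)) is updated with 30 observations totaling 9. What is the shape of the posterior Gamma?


Posterior = Gamma(0.5 + S, n)
= Gamma(0.5 + 9, 30)
Posterior shape = 0.5 + S = 0.5 + 9 = 9.5

9.5


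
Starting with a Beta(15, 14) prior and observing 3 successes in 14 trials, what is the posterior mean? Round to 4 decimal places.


Posterior parameters: alpha = 15 + 3 = 18
beta = 14 + 11 = 25
Posterior mean = alpha / (alpha + beta) = 18 / 43
= 0.4186

0.4186


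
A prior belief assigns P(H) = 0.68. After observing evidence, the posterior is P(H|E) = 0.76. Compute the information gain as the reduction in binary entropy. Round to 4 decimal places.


H(prior) = -0.68*log2(0.68) - 0.32*log2(0.32)
= 0.9044
H(post) = -0.76*log2(0.76) - 0.24*log2(0.24)
= 0.795
IG = 0.9044 - 0.795 = 0.1093

0.1093


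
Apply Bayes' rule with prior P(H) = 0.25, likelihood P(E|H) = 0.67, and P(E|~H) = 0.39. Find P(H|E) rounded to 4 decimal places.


Step 1: Compute marginal P(E) = P(E|H)P(H) + P(E|~H)P(~H)
= 0.67*0.25 + 0.39*0.75 = 0.46
Step 2: P(H|E) = P(E|H)P(H)/P(E) = 0.1675/0.46
= 0.3641

0.3641


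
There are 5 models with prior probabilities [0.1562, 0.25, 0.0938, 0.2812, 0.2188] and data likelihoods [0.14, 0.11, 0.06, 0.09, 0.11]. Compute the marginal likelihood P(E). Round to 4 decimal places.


P(E) = sum over models of P(M_i) * P(E|M_i)
= 0.1562*0.14 + 0.25*0.11 + 0.0938*0.06 + 0.2812*0.09 + 0.2188*0.11
= 0.1044

0.1044


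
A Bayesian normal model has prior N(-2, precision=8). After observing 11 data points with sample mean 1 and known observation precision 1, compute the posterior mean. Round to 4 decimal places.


Posterior mean = (prior_precision * prior_mean + n * data_precision * data_mean) / (prior_precision + n * data_precision)
Numerator = 8*-2 + 11*1*1 = -5
Denominator = 8 + 11*1 = 19
Posterior mean = -0.2632

-0.2632


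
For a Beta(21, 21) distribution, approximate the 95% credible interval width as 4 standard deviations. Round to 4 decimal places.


Variance of Beta(a,b) = ab / ((a+b)^2 * (a+b+1))
= 21*21 / ((42)^2 * 43)
= 0.0058
SD = sqrt(0.0058) = 0.0762
Width = 4 * SD = 0.305

0.305


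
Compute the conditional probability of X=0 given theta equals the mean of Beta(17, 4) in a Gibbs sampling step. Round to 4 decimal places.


Mean of Beta(17, 4) = 0.8095
P(X=0 | theta=0.8095) = 0.1905

0.1905


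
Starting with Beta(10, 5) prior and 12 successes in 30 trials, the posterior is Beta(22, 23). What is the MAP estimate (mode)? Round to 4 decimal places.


The mode of Beta(a, b) when a > 1 and b > 1 is (a-1)/(a+b-2)
= (22 - 1) / (22 + 23 - 2)
= 21 / 43
= 0.4884

0.4884


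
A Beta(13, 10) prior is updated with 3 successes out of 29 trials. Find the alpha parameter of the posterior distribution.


In the Beta-Binomial conjugate update:
alpha_post = alpha_prior + successes
= 13 + 3
= 16

16


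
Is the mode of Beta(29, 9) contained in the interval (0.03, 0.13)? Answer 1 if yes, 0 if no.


Mode = (a-1)/(a+b-2) = 28/36 = 0.7778
Interval: (0.03, 0.13)
Contains mode? 0

0


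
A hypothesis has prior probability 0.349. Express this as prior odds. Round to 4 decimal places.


Odds = P(H) / P(not H) = 0.349 / 0.651
= 0.5361

0.5361


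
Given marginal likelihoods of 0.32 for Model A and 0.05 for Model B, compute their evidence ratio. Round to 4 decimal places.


Ratio = ML(A) / ML(B) = 0.32/0.05
= 6.4

6.4


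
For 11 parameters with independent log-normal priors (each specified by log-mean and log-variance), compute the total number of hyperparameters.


A log-normal prior has 2 hyperparameters per parameter.
Total = 11 * 2 = 22

22


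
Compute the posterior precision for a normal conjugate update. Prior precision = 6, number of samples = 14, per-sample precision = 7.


tau_post = tau_0 + n * tau
= 6 + 14 * 7 = 104

104


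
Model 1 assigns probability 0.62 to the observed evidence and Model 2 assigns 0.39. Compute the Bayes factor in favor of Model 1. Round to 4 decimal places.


BF = P(data|M1) / P(data|M2)
= 0.62 / 0.39 = 1.5897

1.5897


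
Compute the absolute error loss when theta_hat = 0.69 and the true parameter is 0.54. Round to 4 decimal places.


L = |theta_hat - theta_true|
= |0.69 - 0.54| = 0.15

0.15


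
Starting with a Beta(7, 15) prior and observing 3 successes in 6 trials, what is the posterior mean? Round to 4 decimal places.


Posterior parameters: alpha = 7 + 3 = 10
beta = 15 + 3 = 18
Posterior mean = alpha / (alpha + beta) = 10 / 28
= 0.3571

0.3571


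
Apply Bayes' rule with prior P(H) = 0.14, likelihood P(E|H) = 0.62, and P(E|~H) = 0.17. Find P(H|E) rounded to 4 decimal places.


Step 1: Compute marginal P(E) = P(E|H)P(H) + P(E|~H)P(~H)
= 0.62*0.14 + 0.17*0.86 = 0.233
Step 2: P(H|E) = P(E|H)P(H)/P(E) = 0.0868/0.233
= 0.3725

0.3725


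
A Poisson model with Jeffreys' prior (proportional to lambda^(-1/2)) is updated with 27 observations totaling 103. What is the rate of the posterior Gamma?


Posterior = Gamma(0.5 + S, n)
= Gamma(0.5 + 103, 27)
Posterior rate = 0 + n = 27

27.0


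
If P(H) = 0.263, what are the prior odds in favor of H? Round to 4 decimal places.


Prior odds = P(H) / (1 - P(H))
= 0.263 / 0.737
= 0.3569

0.3569


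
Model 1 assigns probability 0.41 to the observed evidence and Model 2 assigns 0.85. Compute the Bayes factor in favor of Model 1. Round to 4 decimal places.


BF = P(data|M1) / P(data|M2)
= 0.41 / 0.85 = 0.4824

0.4824


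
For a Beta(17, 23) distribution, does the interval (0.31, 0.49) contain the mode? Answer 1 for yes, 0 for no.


Mode of Beta(a,b) = (a-1)/(a+b-2)
= (17-1)/(17+23-2) = 0.4211
Check: 0.31 <= 0.4211 <= 0.49?
Result: 1

1


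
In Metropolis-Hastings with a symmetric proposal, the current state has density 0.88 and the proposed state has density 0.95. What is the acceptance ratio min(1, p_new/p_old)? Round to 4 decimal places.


Ratio = p_new / p_old = 0.95 / 0.88 = 1.0795
Acceptance = min(1, 1.0795) = 1.0

1.0


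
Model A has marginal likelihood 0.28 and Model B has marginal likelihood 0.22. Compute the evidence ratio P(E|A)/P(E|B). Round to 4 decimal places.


Evidence ratio = P(E|A) / P(E|B)
= 0.28 / 0.22
= 1.2727

1.2727


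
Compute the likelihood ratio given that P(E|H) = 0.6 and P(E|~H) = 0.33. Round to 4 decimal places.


LR = P(E|H) / P(E|~H)
= 0.6 / 0.33 = 1.8182

1.8182


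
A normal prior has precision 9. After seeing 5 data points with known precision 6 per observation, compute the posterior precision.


In the conjugate normal model, precisions add:
tau_posterior = tau_prior + n * tau_data
= 9 + 5*6 = 39

39


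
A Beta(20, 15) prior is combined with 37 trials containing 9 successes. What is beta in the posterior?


In conjugate updating:
beta_posterior = beta_prior + (n - k)
= 15 + (37 - 9)
= 15 + 28 = 43

43


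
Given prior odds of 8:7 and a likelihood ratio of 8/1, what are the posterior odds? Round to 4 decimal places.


Posterior odds = prior odds * LR
Prior odds = 8/7 = 1.1429
LR = 8/1 = 8.0
Posterior odds = 1.1429 * 8.0 = 9.1429

9.1429


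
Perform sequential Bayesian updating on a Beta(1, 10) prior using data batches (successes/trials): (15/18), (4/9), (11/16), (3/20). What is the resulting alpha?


Accumulate successes: 33
Posterior alpha = prior alpha + sum of successes
= 1 + 33 = 34

34


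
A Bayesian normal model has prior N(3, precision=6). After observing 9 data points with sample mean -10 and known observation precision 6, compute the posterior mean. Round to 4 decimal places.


Posterior mean = (prior_precision * prior_mean + n * data_precision * data_mean) / (prior_precision + n * data_precision)
Numerator = 6*3 + 9*6*-10 = -522
Denominator = 6 + 9*6 = 60
Posterior mean = -8.7

-8.7


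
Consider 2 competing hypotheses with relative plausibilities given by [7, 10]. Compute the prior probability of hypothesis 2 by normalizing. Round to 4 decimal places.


Sum of weights = 7 + 10 = 17
Normalized prior for H2 = 10 / 17
= 0.5882

0.5882


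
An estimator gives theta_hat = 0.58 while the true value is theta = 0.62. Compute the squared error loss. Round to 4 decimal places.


The squared error loss is (theta_hat - theta)^2
= (0.58 - 0.62)^2
= (-0.04)^2 = 0.0016

0.0016


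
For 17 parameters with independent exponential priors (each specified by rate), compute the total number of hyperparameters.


A exponential prior has 1 hyperparameter per parameter.
Total = 17 * 1 = 17

17


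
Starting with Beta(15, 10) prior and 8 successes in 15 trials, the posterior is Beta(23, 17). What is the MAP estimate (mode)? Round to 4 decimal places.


The mode of Beta(a, b) when a > 1 and b > 1 is (a-1)/(a+b-2)
= (23 - 1) / (23 + 17 - 2)
= 22 / 38
= 0.5789

0.5789


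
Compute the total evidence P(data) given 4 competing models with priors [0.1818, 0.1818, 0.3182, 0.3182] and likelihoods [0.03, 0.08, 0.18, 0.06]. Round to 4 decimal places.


Marginal likelihood = sum P(model_i) * P(data|model_i)
Model 1: 0.1818 * 0.03 = 0.0055
Model 2: 0.1818 * 0.08 = 0.0145
Model 3: 0.3182 * 0.18 = 0.0573
Model 4: 0.3182 * 0.06 = 0.0191
Total = 0.0964

0.0964


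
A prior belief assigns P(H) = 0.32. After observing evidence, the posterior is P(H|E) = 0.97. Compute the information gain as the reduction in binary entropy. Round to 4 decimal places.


H(prior) = -0.32*log2(0.32) - 0.68*log2(0.68)
= 0.9044
H(post) = -0.97*log2(0.97) - 0.03*log2(0.03)
= 0.1944
IG = 0.9044 - 0.1944 = 0.71

0.71


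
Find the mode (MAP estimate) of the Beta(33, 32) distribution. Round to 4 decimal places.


For Beta(a,b) with a,b > 1:
Mode = (a-1)/(a+b-2) = (33-1)/(65-2)
= 32/63 = 0.5079

0.5079


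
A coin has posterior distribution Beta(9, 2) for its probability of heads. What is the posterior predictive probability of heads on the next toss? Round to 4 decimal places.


Posterior predictive = E[theta] = alpha/(alpha+beta)
= 9/11
= 0.8182

0.8182


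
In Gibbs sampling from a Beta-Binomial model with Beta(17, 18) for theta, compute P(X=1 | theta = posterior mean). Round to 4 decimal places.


Posterior mean = alpha/(alpha+beta) = 17/35 = 0.4857
P(X=1|theta=mean) = theta = 0.4857

0.4857


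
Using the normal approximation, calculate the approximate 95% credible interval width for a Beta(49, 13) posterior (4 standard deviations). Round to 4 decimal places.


Var(Beta) = 49*13/(62^2 * 63) = 0.0026
SD = 0.0513
Width ~ 4*SD = 0.2051

0.2051


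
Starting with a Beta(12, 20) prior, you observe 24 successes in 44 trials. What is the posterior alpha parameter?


For a Beta-Binomial conjugate model:
Posterior alpha = prior alpha + number of successes
= 12 + 24 = 36

36


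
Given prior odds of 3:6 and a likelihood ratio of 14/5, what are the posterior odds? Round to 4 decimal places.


Posterior odds = prior odds * LR
Prior odds = 3/6 = 0.5
LR = 14/5 = 2.8
Posterior odds = 0.5 * 2.8 = 1.4

1.4


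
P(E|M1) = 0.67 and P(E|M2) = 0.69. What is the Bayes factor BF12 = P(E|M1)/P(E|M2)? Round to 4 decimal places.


Bayes factor BF12 = P(E|M1) / P(E|M2)
= 0.67 / 0.69
= 0.971

0.971


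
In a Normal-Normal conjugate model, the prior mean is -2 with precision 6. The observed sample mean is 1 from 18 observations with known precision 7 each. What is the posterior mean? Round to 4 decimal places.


Posterior precision = tau0 + n*tau = 6 + 18*7 = 132
Posterior mean = (tau0*mu0 + n*tau*xbar) / posterior_precision
= (6*-2 + 18*7*1) / 132
= 114 / 132 = 0.8636

0.8636


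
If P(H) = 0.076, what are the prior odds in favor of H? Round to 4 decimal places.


Prior odds = P(H) / (1 - P(H))
= 0.076 / 0.924
= 0.0823

0.0823


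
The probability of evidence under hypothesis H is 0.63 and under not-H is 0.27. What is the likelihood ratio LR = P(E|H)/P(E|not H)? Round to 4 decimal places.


LR = 0.63 / 0.27
= 2.3333

2.3333


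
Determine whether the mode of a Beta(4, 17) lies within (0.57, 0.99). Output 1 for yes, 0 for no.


First find the mode: (a-1)/(a+b-2) = 0.1579
Is 0.1579 in (0.57, 0.99)? 0

0


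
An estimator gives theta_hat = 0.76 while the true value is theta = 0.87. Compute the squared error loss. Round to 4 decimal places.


The squared error loss is (theta_hat - theta)^2
= (0.76 - 0.87)^2
= (-0.11)^2 = 0.0121

0.0121
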